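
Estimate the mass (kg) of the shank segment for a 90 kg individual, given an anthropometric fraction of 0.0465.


m_segment = body_mass * fraction
m_segment = 90 * 0.0465
m_segment = 4.1850


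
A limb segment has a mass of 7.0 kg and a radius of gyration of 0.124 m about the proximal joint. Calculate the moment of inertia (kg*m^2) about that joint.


I = m * k^2
I = 7.0 * 0.124^2
k^2 = 0.0154
I = 0.1076


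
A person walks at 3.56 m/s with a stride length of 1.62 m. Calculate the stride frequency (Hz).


f = v / stride_length
f = 3.56 / 1.62
f = 2.1975


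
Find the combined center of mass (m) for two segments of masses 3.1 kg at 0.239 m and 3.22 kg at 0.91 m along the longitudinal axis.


COM = (m1*x1 + m2*x2) / (m1 + m2)
COM = (3.1*0.239 + 3.22*0.91) / (3.1 + 3.22)
Numerator = 3.6711
Denominator = 6.3200
COM = 0.5809


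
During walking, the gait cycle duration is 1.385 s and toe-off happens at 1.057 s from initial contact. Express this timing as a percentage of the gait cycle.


pct = (event_time / cycle_time) * 100
pct = (1.057 / 1.385) * 100
ratio = 0.7632
pct = 76.3177


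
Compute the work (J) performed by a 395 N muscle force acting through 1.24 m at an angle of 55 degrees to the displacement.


W = F * d * cos(theta)
theta = 55 deg = 0.9599 rad
cos(theta) = 0.5736
W = 395 * 1.24 * 0.5736
W = 280.9377


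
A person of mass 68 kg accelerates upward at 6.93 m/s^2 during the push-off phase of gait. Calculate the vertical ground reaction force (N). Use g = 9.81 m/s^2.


GRF = m * (g + a)
GRF = 68 * (9.81 + 6.93)
GRF = 68 * 16.7400
GRF = 1138.3200


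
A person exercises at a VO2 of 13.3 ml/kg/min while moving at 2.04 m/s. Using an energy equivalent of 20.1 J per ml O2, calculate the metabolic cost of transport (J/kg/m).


Power per kg = VO2 * 20.1 / 60
Power per kg = 13.3 * 20.1 / 60 = 4.4555 W/kg
Cost = power_per_kg / speed
Cost = 4.4555 / 2.04
Cost = 2.1841


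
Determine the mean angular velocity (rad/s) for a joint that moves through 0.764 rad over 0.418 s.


omega = delta_theta / delta_t
omega = 0.764 / 0.418
omega = 1.8278


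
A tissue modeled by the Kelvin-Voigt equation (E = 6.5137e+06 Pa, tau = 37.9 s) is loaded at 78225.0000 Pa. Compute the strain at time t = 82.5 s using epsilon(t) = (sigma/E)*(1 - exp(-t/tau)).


epsilon(t) = (sigma/E) * (1 - exp(-t/tau))
sigma/E = 78225.0000 / 6.5137e+06 = 0.0120
exp(-t/tau) = exp(-82.5 / 37.9) = 0.1134
epsilon = 0.0120 * (1 - 0.1134)
epsilon = 0.0106


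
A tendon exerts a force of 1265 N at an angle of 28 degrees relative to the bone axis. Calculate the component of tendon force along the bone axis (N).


F_eff = F_tendon * cos(theta)
theta = 28 deg = 0.4887 rad
cos(theta) = 0.8829
F_eff = 1265 * 0.8829
F_eff = 1116.9287


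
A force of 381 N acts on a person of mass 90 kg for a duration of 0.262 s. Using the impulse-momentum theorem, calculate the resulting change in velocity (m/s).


J = F * dt = 381 * 0.262 = 99.8220 N*s
delta_v = J / m
delta_v = 99.8220 / 90
delta_v = 1.1091


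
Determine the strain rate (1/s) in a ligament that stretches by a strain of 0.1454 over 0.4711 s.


strain_rate = delta_strain / delta_t
strain_rate = 0.1454 / 0.4711
strain_rate = 0.3086


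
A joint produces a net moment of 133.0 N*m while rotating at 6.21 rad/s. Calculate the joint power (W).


P = M * omega
P = 133.0 * 6.21
P = 825.9300


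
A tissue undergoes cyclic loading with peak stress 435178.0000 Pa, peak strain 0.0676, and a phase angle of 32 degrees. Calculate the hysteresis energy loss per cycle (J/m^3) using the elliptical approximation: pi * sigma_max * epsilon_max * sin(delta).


E_loss = pi * sigma_max * epsilon_max * sin(delta)
delta = 32 deg = 0.5585 rad
sin(delta) = 0.5299
E_loss = pi * 435178.0000 * 0.0676 * 0.5299
E_loss = 48974.8606


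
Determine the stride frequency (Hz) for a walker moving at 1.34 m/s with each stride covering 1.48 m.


f = v / stride_length
f = 1.34 / 1.48
f = 0.9054


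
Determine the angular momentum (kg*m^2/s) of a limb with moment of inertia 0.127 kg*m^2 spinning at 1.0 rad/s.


L = I * omega
L = 0.127 * 1.0
L = 0.1270


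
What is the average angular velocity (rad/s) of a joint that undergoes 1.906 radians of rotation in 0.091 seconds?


omega = delta_theta / delta_t
omega = 1.906 / 0.091
omega = 20.9451


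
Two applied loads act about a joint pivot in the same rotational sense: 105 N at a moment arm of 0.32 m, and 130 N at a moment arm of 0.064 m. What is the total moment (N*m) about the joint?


M = F1 * d1 + F2 * d2
M = 105 * 0.32 + 130 * 0.064
M = 33.6000 + 8.3200
M = 41.9200


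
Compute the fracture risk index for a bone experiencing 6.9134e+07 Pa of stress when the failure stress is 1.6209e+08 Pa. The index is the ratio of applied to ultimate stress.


FRI = applied / ultimate
FRI = 6.9134e+07 / 1.6209e+08
FRI = 0.4265


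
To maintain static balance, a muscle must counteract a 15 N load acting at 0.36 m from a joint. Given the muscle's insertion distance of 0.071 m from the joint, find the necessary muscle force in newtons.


F_muscle = W * d_load / d_muscle
F_muscle = 15 * 0.36 / 0.071
Numerator = 5.4000
F_muscle = 76.0563


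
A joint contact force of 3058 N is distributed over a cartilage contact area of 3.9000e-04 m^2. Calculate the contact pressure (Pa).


P = F / A
P = 3058 / 3.9000e-04
P = 7.8410e+06


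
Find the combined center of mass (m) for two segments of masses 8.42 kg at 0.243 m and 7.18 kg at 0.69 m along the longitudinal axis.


COM = (m1*x1 + m2*x2) / (m1 + m2)
COM = (8.42*0.243 + 7.18*0.69) / (8.42 + 7.18)
Numerator = 7.0003
Denominator = 15.6000
COM = 0.4487


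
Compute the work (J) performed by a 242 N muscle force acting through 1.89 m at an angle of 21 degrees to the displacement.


W = F * d * cos(theta)
theta = 21 deg = 0.3665 rad
cos(theta) = 0.9336
W = 242 * 1.89 * 0.9336
W = 427.0010


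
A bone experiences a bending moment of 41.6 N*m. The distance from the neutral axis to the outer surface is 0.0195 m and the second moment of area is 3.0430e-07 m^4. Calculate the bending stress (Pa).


sigma = M * c / I
sigma = 41.6 * 0.0195 / 3.0430e-07
M * c = 0.8112
sigma = 2.6658e+06


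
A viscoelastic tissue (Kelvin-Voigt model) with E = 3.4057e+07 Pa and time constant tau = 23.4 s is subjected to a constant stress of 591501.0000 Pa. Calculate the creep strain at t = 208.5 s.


epsilon(t) = (sigma/E) * (1 - exp(-t/tau))
sigma/E = 591501.0000 / 3.4057e+07 = 0.0174
exp(-t/tau) = exp(-208.5 / 23.4) = 1.3500e-04
epsilon = 0.0174 * (1 - 1.3500e-04)
epsilon = 0.0174


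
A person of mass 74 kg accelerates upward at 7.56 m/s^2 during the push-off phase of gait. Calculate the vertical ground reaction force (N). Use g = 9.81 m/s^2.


GRF = m * (g + a)
GRF = 74 * (9.81 + 7.56)
GRF = 74 * 17.3700
GRF = 1285.3800


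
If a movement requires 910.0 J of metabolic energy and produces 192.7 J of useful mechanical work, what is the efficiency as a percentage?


eta = (W_mech / E_meta) * 100
eta = (192.7 / 910.0) * 100
ratio = 0.2118
eta = 21.1758


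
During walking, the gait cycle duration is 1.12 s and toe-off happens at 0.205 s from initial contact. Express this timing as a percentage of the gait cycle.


pct = (event_time / cycle_time) * 100
pct = (0.205 / 1.12) * 100
ratio = 0.1830
pct = 18.3036


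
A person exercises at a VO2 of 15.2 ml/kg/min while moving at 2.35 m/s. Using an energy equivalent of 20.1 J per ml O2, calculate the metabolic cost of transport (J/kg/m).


Power per kg = VO2 * 20.1 / 60
Power per kg = 15.2 * 20.1 / 60 = 5.0920 W/kg
Cost = power_per_kg / speed
Cost = 5.0920 / 2.35
Cost = 2.1668


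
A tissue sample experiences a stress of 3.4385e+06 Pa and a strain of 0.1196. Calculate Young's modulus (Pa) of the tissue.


E = stress / strain
E = 3.4385e+06 / 0.1196
E = 2.8750e+07


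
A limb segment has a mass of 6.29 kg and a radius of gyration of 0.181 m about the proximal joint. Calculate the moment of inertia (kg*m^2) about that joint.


I = m * k^2
I = 6.29 * 0.181^2
k^2 = 0.0328
I = 0.2061


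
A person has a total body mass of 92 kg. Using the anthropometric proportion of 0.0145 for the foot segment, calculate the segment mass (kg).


m_segment = body_mass * fraction
m_segment = 92 * 0.0145
m_segment = 1.3340


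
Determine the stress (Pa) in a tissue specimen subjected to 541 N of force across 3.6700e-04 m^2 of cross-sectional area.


stress = F / A
stress = 541 / 3.6700e-04
stress = 1.4741e+06


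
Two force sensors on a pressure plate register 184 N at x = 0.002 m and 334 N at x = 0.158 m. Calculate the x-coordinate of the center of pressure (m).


COP_x = (F1*x1 + F2*x2) / (F1 + F2)
COP_x = (184*0.002 + 334*0.158) / (184 + 334)
Numerator = 53.1400
Denominator = 518
COP_x = 0.1026


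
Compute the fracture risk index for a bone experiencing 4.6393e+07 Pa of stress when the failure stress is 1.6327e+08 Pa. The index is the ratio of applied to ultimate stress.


FRI = applied / ultimate
FRI = 4.6393e+07 / 1.6327e+08
FRI = 0.2841


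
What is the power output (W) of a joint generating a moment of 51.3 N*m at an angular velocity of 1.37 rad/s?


P = M * omega
P = 51.3 * 1.37
P = 70.2810


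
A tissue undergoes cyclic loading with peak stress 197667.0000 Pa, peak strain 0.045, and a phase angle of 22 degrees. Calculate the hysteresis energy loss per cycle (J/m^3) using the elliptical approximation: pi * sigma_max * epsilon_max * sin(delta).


E_loss = pi * sigma_max * epsilon_max * sin(delta)
delta = 22 deg = 0.3840 rad
sin(delta) = 0.3746
E_loss = pi * 197667.0000 * 0.045 * 0.3746
E_loss = 10468.1991


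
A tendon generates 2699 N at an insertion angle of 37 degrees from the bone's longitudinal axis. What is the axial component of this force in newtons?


F_eff = F_tendon * cos(theta)
theta = 37 deg = 0.6458 rad
cos(theta) = 0.7986
F_eff = 2699 * 0.7986
F_eff = 2155.5172


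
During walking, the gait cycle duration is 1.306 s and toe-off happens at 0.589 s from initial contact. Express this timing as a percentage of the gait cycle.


pct = (event_time / cycle_time) * 100
pct = (0.589 / 1.306) * 100
ratio = 0.4510
pct = 45.0995


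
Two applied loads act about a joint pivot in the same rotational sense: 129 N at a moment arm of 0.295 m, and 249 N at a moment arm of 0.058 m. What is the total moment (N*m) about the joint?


M = F1 * d1 + F2 * d2
M = 129 * 0.295 + 249 * 0.058
M = 38.0550 + 14.4420
M = 52.4970


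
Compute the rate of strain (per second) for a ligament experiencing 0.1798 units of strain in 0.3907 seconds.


strain_rate = delta_strain / delta_t
strain_rate = 0.1798 / 0.3907
strain_rate = 0.4602


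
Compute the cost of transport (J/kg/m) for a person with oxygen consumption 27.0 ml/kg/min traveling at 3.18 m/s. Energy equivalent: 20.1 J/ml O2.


Power per kg = VO2 * 20.1 / 60
Power per kg = 27.0 * 20.1 / 60 = 9.0450 W/kg
Cost = power_per_kg / speed
Cost = 9.0450 / 3.18
Cost = 2.8443


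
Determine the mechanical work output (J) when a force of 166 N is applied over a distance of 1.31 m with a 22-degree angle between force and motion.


W = F * d * cos(theta)
theta = 22 deg = 0.3840 rad
cos(theta) = 0.9272
W = 166 * 1.31 * 0.9272
W = 201.6254


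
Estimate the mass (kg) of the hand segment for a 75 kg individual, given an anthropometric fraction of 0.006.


m_segment = body_mass * fraction
m_segment = 75 * 0.006
m_segment = 0.4500


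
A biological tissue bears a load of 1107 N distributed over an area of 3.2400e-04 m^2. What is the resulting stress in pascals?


stress = F / A
stress = 1107 / 3.2400e-04
stress = 3.4167e+06


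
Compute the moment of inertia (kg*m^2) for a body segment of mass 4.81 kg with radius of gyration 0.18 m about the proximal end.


I = m * k^2
I = 4.81 * 0.18^2
k^2 = 0.0324
I = 0.1558


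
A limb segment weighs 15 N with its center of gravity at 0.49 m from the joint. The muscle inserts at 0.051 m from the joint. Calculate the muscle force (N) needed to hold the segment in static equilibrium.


F_muscle = W * d_load / d_muscle
F_muscle = 15 * 0.49 / 0.051
Numerator = 7.3500
F_muscle = 144.1176


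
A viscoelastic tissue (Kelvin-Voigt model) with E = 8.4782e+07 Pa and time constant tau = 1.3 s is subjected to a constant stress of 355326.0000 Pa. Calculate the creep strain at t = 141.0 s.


epsilon(t) = (sigma/E) * (1 - exp(-t/tau))
sigma/E = 355326.0000 / 8.4782e+07 = 0.0042
exp(-t/tau) = exp(-141.0 / 1.3) = 7.8660e-48
epsilon = 0.0042 * (1 - 7.8660e-48)
epsilon = 0.0042


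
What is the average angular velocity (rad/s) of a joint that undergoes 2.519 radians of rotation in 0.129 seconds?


omega = delta_theta / delta_t
omega = 2.519 / 0.129
omega = 19.5271


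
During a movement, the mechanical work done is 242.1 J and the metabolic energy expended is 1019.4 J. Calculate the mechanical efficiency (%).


eta = (W_mech / E_meta) * 100
eta = (242.1 / 1019.4) * 100
ratio = 0.2375
eta = 23.7493


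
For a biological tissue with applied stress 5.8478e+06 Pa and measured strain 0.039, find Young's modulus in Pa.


E = stress / strain
E = 5.8478e+06 / 0.039
E = 1.4994e+08


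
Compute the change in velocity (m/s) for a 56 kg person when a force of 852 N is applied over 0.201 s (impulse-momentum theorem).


J = F * dt = 852 * 0.201 = 171.2520 N*s
delta_v = J / m
delta_v = 171.2520 / 56
delta_v = 3.0581


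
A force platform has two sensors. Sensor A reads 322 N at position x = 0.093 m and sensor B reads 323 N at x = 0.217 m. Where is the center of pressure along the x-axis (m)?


COP_x = (F1*x1 + F2*x2) / (F1 + F2)
COP_x = (322*0.093 + 323*0.217) / (322 + 323)
Numerator = 100.0370
Denominator = 645
COP_x = 0.1551


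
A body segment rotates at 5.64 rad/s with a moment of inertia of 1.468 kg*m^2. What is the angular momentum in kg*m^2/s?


L = I * omega
L = 1.468 * 5.64
L = 8.2795


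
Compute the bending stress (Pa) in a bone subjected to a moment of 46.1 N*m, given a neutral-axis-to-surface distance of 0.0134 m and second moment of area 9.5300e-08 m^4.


sigma = M * c / I
sigma = 46.1 * 0.0134 / 9.5300e-08
M * c = 0.6177
sigma = 6.4821e+06


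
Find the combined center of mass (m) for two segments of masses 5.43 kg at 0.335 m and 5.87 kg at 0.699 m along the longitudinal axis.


COM = (m1*x1 + m2*x2) / (m1 + m2)
COM = (5.43*0.335 + 5.87*0.699) / (5.43 + 5.87)
Numerator = 5.9222
Denominator = 11.3000
COM = 0.5241


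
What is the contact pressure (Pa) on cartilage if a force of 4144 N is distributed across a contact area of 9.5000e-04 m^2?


P = F / A
P = 4144 / 9.5000e-04
P = 4.3621e+06


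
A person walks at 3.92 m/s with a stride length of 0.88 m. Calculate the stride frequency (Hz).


f = v / stride_length
f = 3.92 / 0.88
f = 4.4545


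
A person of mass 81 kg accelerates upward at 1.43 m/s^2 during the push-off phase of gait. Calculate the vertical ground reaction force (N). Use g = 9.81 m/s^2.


GRF = m * (g + a)
GRF = 81 * (9.81 + 1.43)
GRF = 81 * 11.2400
GRF = 910.4400


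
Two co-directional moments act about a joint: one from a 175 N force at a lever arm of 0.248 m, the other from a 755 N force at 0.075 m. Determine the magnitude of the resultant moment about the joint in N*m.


M = F1 * d1 + F2 * d2
M = 175 * 0.248 + 755 * 0.075
M = 43.4000 + 56.6250
M = 100.0250


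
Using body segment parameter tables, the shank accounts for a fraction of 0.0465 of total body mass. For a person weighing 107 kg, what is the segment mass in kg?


m_segment = body_mass * fraction
m_segment = 107 * 0.0465
m_segment = 4.9755


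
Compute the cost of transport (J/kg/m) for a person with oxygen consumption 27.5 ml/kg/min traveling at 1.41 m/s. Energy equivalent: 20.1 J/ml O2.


Power per kg = VO2 * 20.1 / 60
Power per kg = 27.5 * 20.1 / 60 = 9.2125 W/kg
Cost = power_per_kg / speed
Cost = 9.2125 / 1.41
Cost = 6.5337


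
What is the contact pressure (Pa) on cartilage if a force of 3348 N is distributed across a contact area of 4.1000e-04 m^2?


P = F / A
P = 3348 / 4.1000e-04
P = 8.1659e+06


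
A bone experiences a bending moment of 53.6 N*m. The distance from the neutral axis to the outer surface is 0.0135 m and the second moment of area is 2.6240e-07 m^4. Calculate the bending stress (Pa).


sigma = M * c / I
sigma = 53.6 * 0.0135 / 2.6240e-07
M * c = 0.7236
sigma = 2.7576e+06


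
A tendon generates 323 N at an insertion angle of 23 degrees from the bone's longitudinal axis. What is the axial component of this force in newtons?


F_eff = F_tendon * cos(theta)
theta = 23 deg = 0.4014 rad
cos(theta) = 0.9205
F_eff = 323 * 0.9205
F_eff = 297.3231


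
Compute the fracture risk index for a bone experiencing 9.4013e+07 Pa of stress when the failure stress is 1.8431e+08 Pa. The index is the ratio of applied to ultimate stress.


FRI = applied / ultimate
FRI = 9.4013e+07 / 1.8431e+08
FRI = 0.5101


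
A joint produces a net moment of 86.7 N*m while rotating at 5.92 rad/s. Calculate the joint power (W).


P = M * omega
P = 86.7 * 5.92
P = 513.2640


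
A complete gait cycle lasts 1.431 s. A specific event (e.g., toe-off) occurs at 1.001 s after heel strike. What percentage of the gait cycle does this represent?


pct = (event_time / cycle_time) * 100
pct = (1.001 / 1.431) * 100
ratio = 0.6995
pct = 69.9511


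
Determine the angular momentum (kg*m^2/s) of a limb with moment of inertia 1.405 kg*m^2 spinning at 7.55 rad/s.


L = I * omega
L = 1.405 * 7.55
L = 10.6077


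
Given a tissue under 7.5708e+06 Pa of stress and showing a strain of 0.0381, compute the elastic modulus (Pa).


E = stress / strain
E = 7.5708e+06 / 0.0381
E = 1.9871e+08


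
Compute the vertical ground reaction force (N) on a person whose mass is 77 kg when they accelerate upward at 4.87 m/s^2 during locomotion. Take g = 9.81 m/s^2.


GRF = m * (g + a)
GRF = 77 * (9.81 + 4.87)
GRF = 77 * 14.6800
GRF = 1130.3600


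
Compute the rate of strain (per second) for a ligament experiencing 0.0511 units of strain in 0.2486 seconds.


strain_rate = delta_strain / delta_t
strain_rate = 0.0511 / 0.2486
strain_rate = 0.2056


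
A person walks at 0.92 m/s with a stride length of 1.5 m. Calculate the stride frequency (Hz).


f = v / stride_length
f = 0.92 / 1.5
f = 0.6133


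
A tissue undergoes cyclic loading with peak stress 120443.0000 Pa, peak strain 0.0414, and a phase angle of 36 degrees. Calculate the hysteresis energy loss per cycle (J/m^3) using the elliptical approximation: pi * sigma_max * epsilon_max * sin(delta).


E_loss = pi * sigma_max * epsilon_max * sin(delta)
delta = 36 deg = 0.6283 rad
sin(delta) = 0.5878
E_loss = pi * 120443.0000 * 0.0414 * 0.5878
E_loss = 9207.6852


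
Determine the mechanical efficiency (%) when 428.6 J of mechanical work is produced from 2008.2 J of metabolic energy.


eta = (W_mech / E_meta) * 100
eta = (428.6 / 2008.2) * 100
ratio = 0.2134
eta = 21.3425


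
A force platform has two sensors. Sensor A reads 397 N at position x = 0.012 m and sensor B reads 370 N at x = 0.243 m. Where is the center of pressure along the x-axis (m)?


COP_x = (F1*x1 + F2*x2) / (F1 + F2)
COP_x = (397*0.012 + 370*0.243) / (397 + 370)
Numerator = 94.6740
Denominator = 767
COP_x = 0.1234


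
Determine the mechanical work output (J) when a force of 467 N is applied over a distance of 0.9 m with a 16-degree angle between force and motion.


W = F * d * cos(theta)
theta = 16 deg = 0.2793 rad
cos(theta) = 0.9613
W = 467 * 0.9 * 0.9613
W = 404.0183


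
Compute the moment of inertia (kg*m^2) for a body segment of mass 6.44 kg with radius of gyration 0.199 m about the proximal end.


I = m * k^2
I = 6.44 * 0.199^2
k^2 = 0.0396
I = 0.2550


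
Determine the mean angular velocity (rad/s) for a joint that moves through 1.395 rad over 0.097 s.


omega = delta_theta / delta_t
omega = 1.395 / 0.097
omega = 14.3814


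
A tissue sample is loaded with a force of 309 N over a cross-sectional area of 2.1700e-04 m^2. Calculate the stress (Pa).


stress = F / A
stress = 309 / 2.1700e-04
stress = 1.4240e+06


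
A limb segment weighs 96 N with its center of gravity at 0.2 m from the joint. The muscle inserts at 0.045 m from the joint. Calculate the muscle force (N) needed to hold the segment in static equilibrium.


F_muscle = W * d_load / d_muscle
F_muscle = 96 * 0.2 / 0.045
Numerator = 19.2000
F_muscle = 426.6667


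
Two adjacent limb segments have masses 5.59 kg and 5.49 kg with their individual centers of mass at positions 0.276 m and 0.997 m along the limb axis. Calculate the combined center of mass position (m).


COM = (m1*x1 + m2*x2) / (m1 + m2)
COM = (5.59*0.276 + 5.49*0.997) / (5.59 + 5.49)
Numerator = 7.0164
Denominator = 11.0800
COM = 0.6332


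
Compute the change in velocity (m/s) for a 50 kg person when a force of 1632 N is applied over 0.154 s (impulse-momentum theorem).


J = F * dt = 1632 * 0.154 = 251.3280 N*s
delta_v = J / m
delta_v = 251.3280 / 50
delta_v = 5.0266


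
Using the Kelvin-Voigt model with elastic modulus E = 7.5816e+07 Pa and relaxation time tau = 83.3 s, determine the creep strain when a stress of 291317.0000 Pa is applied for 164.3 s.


epsilon(t) = (sigma/E) * (1 - exp(-t/tau))
sigma/E = 291317.0000 / 7.5816e+07 = 0.0038
exp(-t/tau) = exp(-164.3 / 83.3) = 0.1391
epsilon = 0.0038 * (1 - 0.1391)
epsilon = 0.0033


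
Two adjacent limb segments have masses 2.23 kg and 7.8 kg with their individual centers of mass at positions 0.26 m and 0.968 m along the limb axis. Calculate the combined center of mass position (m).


COM = (m1*x1 + m2*x2) / (m1 + m2)
COM = (2.23*0.26 + 7.8*0.968) / (2.23 + 7.8)
Numerator = 8.1302
Denominator = 10.0300
COM = 0.8106


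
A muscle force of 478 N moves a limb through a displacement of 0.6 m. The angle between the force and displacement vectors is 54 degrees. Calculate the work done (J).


W = F * d * cos(theta)
theta = 54 deg = 0.9425 rad
cos(theta) = 0.5878
W = 478 * 0.6 * 0.5878
W = 168.5768


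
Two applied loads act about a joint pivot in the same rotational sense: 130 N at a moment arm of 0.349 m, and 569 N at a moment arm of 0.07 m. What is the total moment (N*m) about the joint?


M = F1 * d1 + F2 * d2
M = 130 * 0.349 + 569 * 0.07
M = 45.3700 + 39.8300
M = 85.2000


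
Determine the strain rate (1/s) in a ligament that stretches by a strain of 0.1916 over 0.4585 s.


strain_rate = delta_strain / delta_t
strain_rate = 0.1916 / 0.4585
strain_rate = 0.4179


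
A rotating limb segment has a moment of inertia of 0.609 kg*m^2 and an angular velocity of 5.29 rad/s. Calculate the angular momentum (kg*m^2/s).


L = I * omega
L = 0.609 * 5.29
L = 3.2216


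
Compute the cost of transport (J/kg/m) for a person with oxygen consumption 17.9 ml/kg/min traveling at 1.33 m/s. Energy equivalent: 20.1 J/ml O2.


Power per kg = VO2 * 20.1 / 60
Power per kg = 17.9 * 20.1 / 60 = 5.9965 W/kg
Cost = power_per_kg / speed
Cost = 5.9965 / 1.33
Cost = 4.5086


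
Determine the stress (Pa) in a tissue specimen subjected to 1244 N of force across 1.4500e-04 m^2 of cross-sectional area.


stress = F / A
stress = 1244 / 1.4500e-04
stress = 8.5793e+06


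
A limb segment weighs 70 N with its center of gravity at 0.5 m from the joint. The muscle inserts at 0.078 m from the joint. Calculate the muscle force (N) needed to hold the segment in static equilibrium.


F_muscle = W * d_load / d_muscle
F_muscle = 70 * 0.5 / 0.078
Numerator = 35.0000
F_muscle = 448.7179


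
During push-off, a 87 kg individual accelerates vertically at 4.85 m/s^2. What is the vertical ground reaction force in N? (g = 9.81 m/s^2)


GRF = m * (g + a)
GRF = 87 * (9.81 + 4.85)
GRF = 87 * 14.6600
GRF = 1275.4200


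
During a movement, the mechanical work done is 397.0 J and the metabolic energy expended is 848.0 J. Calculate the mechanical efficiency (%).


eta = (W_mech / E_meta) * 100
eta = (397.0 / 848.0) * 100
ratio = 0.4682
eta = 46.8160


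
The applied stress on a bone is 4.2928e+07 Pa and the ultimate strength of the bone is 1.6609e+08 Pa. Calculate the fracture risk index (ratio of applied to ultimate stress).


FRI = applied / ultimate
FRI = 4.2928e+07 / 1.6609e+08
FRI = 0.2585


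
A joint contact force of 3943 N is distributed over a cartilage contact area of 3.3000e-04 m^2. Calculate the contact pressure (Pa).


P = F / A
P = 3943 / 3.3000e-04
P = 1.1948e+07


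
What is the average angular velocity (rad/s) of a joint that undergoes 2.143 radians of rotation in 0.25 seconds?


omega = delta_theta / delta_t
omega = 2.143 / 0.25
omega = 8.5720


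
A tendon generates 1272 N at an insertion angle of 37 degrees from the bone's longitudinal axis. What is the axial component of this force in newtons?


F_eff = F_tendon * cos(theta)
theta = 37 deg = 0.6458 rad
cos(theta) = 0.7986
F_eff = 1272 * 0.7986
F_eff = 1015.8644


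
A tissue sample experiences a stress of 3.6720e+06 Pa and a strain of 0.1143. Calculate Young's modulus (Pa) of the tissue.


E = stress / strain
E = 3.6720e+06 / 0.1143
E = 3.2126e+07


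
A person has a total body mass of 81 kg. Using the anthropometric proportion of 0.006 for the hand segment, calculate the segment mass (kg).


m_segment = body_mass * fraction
m_segment = 81 * 0.006
m_segment = 0.4860


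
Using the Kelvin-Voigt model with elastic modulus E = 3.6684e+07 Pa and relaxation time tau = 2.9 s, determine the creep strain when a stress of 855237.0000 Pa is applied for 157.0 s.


epsilon(t) = (sigma/E) * (1 - exp(-t/tau))
sigma/E = 855237.0000 / 3.6684e+07 = 0.0233
exp(-t/tau) = exp(-157.0 / 2.9) = 3.0775e-24
epsilon = 0.0233 * (1 - 3.0775e-24)
epsilon = 0.0233


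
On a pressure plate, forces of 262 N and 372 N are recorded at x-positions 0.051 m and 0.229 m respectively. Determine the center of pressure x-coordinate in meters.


COP_x = (F1*x1 + F2*x2) / (F1 + F2)
COP_x = (262*0.051 + 372*0.229) / (262 + 372)
Numerator = 98.5500
Denominator = 634
COP_x = 0.1554


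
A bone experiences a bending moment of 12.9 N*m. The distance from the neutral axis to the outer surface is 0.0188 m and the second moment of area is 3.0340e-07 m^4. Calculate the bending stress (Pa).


sigma = M * c / I
sigma = 12.9 * 0.0188 / 3.0340e-07
M * c = 0.2425
sigma = 799340.8042


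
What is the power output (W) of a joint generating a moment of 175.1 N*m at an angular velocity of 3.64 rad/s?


P = M * omega
P = 175.1 * 3.64
P = 637.3640


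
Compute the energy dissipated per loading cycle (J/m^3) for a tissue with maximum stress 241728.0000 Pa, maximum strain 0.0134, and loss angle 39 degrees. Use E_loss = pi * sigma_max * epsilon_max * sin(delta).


E_loss = pi * sigma_max * epsilon_max * sin(delta)
delta = 39 deg = 0.6807 rad
sin(delta) = 0.6293
E_loss = pi * 241728.0000 * 0.0134 * 0.6293
E_loss = 6404.0311


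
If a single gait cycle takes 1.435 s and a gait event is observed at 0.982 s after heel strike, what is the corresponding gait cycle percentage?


pct = (event_time / cycle_time) * 100
pct = (0.982 / 1.435) * 100
ratio = 0.6843
pct = 68.4321


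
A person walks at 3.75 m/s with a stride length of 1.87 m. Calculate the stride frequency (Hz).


f = v / stride_length
f = 3.75 / 1.87
f = 2.0053


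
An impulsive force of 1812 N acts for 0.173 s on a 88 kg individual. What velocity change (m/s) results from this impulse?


J = F * dt = 1812 * 0.173 = 313.4760 N*s
delta_v = J / m
delta_v = 313.4760 / 88
delta_v = 3.5622


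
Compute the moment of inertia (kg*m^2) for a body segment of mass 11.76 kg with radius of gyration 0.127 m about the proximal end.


I = m * k^2
I = 11.76 * 0.127^2
k^2 = 0.0161
I = 0.1897


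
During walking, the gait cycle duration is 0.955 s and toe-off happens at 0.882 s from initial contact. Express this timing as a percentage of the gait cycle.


pct = (event_time / cycle_time) * 100
pct = (0.882 / 0.955) * 100
ratio = 0.9236
pct = 92.3560


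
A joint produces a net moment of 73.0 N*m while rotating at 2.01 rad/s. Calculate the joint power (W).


P = M * omega
P = 73.0 * 2.01
P = 146.7300


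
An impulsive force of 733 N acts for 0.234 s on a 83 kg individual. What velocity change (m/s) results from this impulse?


J = F * dt = 733 * 0.234 = 171.5220 N*s
delta_v = J / m
delta_v = 171.5220 / 83
delta_v = 2.0665


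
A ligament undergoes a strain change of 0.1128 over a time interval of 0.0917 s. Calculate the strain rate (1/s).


strain_rate = delta_strain / delta_t
strain_rate = 0.1128 / 0.0917
strain_rate = 1.2301


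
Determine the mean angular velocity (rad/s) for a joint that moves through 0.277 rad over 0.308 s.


omega = delta_theta / delta_t
omega = 0.277 / 0.308
omega = 0.8994


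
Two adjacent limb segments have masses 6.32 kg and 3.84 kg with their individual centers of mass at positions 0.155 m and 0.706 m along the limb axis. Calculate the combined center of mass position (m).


COM = (m1*x1 + m2*x2) / (m1 + m2)
COM = (6.32*0.155 + 3.84*0.706) / (6.32 + 3.84)
Numerator = 3.6906
Denominator = 10.1600
COM = 0.3633


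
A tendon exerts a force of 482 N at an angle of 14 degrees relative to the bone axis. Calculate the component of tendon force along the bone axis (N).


F_eff = F_tendon * cos(theta)
theta = 14 deg = 0.2443 rad
cos(theta) = 0.9703
F_eff = 482 * 0.9703
F_eff = 467.6825


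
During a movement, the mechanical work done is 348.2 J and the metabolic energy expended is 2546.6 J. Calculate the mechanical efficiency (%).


eta = (W_mech / E_meta) * 100
eta = (348.2 / 2546.6) * 100
ratio = 0.1367
eta = 13.6731


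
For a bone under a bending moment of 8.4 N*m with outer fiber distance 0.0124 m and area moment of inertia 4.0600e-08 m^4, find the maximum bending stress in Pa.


sigma = M * c / I
sigma = 8.4 * 0.0124 / 4.0600e-08
M * c = 0.1042
sigma = 2.5655e+06


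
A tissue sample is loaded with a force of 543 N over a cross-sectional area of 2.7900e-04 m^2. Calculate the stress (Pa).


stress = F / A
stress = 543 / 2.7900e-04
stress = 1.9462e+06


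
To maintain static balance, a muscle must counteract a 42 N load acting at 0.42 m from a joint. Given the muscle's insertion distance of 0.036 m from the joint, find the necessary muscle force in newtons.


F_muscle = W * d_load / d_muscle
F_muscle = 42 * 0.42 / 0.036
Numerator = 17.6400
F_muscle = 490.0000


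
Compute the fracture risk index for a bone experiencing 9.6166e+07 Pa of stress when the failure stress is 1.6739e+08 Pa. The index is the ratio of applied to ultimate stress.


FRI = applied / ultimate
FRI = 9.6166e+07 / 1.6739e+08
FRI = 0.5745


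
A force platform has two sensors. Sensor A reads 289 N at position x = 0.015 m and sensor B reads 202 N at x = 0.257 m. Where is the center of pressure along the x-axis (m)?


COP_x = (F1*x1 + F2*x2) / (F1 + F2)
COP_x = (289*0.015 + 202*0.257) / (289 + 202)
Numerator = 56.2490
Denominator = 491
COP_x = 0.1146


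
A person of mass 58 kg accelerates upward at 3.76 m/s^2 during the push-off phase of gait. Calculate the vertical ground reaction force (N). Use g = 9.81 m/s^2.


GRF = m * (g + a)
GRF = 58 * (9.81 + 3.76)
GRF = 58 * 13.5700
GRF = 787.0600


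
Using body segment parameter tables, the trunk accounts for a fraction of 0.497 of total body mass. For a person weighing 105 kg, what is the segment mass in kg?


m_segment = body_mass * fraction
m_segment = 105 * 0.497
m_segment = 52.1850


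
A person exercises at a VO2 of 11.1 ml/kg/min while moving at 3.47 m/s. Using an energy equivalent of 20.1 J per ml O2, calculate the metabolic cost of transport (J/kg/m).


Power per kg = VO2 * 20.1 / 60
Power per kg = 11.1 * 20.1 / 60 = 3.7185 W/kg
Cost = power_per_kg / speed
Cost = 3.7185 / 3.47
Cost = 1.0716


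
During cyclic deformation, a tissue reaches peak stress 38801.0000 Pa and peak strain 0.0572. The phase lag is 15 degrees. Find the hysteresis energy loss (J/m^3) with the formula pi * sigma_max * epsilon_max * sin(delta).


E_loss = pi * sigma_max * epsilon_max * sin(delta)
delta = 15 deg = 0.2618 rad
sin(delta) = 0.2588
E_loss = pi * 38801.0000 * 0.0572 * 0.2588
E_loss = 1804.6170


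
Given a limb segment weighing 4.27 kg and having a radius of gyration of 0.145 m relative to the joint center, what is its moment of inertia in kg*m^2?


I = m * k^2
I = 4.27 * 0.145^2
k^2 = 0.0210
I = 0.0898


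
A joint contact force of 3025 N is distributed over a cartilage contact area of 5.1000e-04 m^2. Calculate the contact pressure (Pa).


P = F / A
P = 3025 / 5.1000e-04
P = 5.9314e+06


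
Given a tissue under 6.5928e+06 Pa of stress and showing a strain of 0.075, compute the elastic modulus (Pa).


E = stress / strain
E = 6.5928e+06 / 0.075
E = 8.7904e+07


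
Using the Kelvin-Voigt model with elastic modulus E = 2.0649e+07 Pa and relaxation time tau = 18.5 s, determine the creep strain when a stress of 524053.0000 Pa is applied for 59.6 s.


epsilon(t) = (sigma/E) * (1 - exp(-t/tau))
sigma/E = 524053.0000 / 2.0649e+07 = 0.0254
exp(-t/tau) = exp(-59.6 / 18.5) = 0.0399
epsilon = 0.0254 * (1 - 0.0399)
epsilon = 0.0244


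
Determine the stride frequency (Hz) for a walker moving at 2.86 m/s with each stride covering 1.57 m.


f = v / stride_length
f = 2.86 / 1.57
f = 1.8217


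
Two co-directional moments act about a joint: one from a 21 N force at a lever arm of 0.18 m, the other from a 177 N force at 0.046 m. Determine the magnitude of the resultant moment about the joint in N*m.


M = F1 * d1 + F2 * d2
M = 21 * 0.18 + 177 * 0.046
M = 3.7800 + 8.1420
M = 11.9220


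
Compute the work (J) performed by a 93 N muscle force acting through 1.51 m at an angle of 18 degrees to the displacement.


W = F * d * cos(theta)
theta = 18 deg = 0.3142 rad
cos(theta) = 0.9511
W = 93 * 1.51 * 0.9511
W = 133.5569


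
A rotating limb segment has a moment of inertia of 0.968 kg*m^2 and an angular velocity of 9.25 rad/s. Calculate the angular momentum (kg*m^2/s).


L = I * omega
L = 0.968 * 9.25
L = 8.9540


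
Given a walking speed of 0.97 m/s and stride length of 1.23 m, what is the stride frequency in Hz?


f = v / stride_length
f = 0.97 / 1.23
f = 0.7886


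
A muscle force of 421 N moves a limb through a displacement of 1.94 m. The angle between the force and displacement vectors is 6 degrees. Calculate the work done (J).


W = F * d * cos(theta)
theta = 6 deg = 0.1047 rad
cos(theta) = 0.9945
W = 421 * 1.94 * 0.9945
W = 812.2658


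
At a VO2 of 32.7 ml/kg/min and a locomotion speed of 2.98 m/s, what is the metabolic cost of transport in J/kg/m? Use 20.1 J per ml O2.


Power per kg = VO2 * 20.1 / 60
Power per kg = 32.7 * 20.1 / 60 = 10.9545 W/kg
Cost = power_per_kg / speed
Cost = 10.9545 / 2.98
Cost = 3.6760


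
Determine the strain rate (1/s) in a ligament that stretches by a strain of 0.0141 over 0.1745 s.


strain_rate = delta_strain / delta_t
strain_rate = 0.0141 / 0.1745
strain_rate = 0.0808


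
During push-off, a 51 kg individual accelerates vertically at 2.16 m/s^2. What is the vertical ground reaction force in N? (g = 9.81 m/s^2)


GRF = m * (g + a)
GRF = 51 * (9.81 + 2.16)
GRF = 51 * 11.9700
GRF = 610.4700


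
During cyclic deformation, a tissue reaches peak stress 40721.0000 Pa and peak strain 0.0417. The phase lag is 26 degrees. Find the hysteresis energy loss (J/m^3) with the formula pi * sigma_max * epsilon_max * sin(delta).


E_loss = pi * sigma_max * epsilon_max * sin(delta)
delta = 26 deg = 0.4538 rad
sin(delta) = 0.4384
E_loss = pi * 40721.0000 * 0.0417 * 0.4384
E_loss = 2338.5482


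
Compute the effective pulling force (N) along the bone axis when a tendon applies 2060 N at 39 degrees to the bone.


F_eff = F_tendon * cos(theta)
theta = 39 deg = 0.6807 rad
cos(theta) = 0.7771
F_eff = 2060 * 0.7771
F_eff = 1600.9207


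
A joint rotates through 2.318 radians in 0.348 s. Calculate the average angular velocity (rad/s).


omega = delta_theta / delta_t
omega = 2.318 / 0.348
omega = 6.6609


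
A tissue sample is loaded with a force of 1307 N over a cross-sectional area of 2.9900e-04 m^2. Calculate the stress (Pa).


stress = F / A
stress = 1307 / 2.9900e-04
stress = 4.3712e+06


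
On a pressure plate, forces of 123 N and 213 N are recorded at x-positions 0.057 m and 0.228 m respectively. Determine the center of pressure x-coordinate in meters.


COP_x = (F1*x1 + F2*x2) / (F1 + F2)
COP_x = (123*0.057 + 213*0.228) / (123 + 213)
Numerator = 55.5750
Denominator = 336
COP_x = 0.1654


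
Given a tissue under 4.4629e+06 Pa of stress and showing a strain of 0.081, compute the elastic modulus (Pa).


E = stress / strain
E = 4.4629e+06 / 0.081
E = 5.5098e+07


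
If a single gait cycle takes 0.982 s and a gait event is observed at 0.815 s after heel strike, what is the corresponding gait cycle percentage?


pct = (event_time / cycle_time) * 100
pct = (0.815 / 0.982) * 100
ratio = 0.8299
pct = 82.9939


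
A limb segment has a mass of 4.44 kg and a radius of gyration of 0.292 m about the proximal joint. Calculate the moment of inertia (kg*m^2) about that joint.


I = m * k^2
I = 4.44 * 0.292^2
k^2 = 0.0853
I = 0.3786


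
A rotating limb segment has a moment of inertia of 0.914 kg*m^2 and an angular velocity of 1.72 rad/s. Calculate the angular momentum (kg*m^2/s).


L = I * omega
L = 0.914 * 1.72
L = 1.5721


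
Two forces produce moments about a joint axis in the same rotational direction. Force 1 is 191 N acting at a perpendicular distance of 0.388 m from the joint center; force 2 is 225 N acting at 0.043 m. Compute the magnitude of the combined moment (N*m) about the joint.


M = F1 * d1 + F2 * d2
M = 191 * 0.388 + 225 * 0.043
M = 74.1080 + 9.6750
M = 83.7830


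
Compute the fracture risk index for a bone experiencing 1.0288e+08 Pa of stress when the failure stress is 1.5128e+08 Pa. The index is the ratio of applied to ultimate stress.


FRI = applied / ultimate
FRI = 1.0288e+08 / 1.5128e+08
FRI = 0.6801


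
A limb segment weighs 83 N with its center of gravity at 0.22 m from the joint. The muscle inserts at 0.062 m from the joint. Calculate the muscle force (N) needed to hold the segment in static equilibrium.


F_muscle = W * d_load / d_muscle
F_muscle = 83 * 0.22 / 0.062
Numerator = 18.2600
F_muscle = 294.5161


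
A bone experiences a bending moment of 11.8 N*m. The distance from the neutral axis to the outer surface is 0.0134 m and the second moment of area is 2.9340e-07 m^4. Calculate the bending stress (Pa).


sigma = M * c / I
sigma = 11.8 * 0.0134 / 2.9340e-07
M * c = 0.1581
sigma = 538922.9721


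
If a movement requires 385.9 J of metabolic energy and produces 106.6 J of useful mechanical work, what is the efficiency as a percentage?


eta = (W_mech / E_meta) * 100
eta = (106.6 / 385.9) * 100
ratio = 0.2762
eta = 27.6237


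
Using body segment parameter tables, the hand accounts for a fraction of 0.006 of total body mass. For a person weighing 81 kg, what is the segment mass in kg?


m_segment = body_mass * fraction
m_segment = 81 * 0.006
m_segment = 0.4860


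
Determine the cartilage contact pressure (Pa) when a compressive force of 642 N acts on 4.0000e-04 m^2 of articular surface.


P = F / A
P = 642 / 4.0000e-04
P = 1.6050e+06


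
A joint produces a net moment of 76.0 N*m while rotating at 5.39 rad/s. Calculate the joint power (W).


P = M * omega
P = 76.0 * 5.39
P = 409.6400


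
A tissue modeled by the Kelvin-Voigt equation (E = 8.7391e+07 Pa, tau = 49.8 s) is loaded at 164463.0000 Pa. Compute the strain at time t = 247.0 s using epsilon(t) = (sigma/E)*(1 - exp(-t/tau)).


epsilon(t) = (sigma/E) * (1 - exp(-t/tau))
sigma/E = 164463.0000 / 8.7391e+07 = 0.0019
exp(-t/tau) = exp(-247.0 / 49.8) = 0.0070
epsilon = 0.0019 * (1 - 0.0070)
epsilon = 0.0019
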